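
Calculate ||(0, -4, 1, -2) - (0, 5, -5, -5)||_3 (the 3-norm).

(Σ|x_i - y_i|^3)^(1/3) = (|0 - 0|^3 + |-4 - 5|^3 + |1 - (-5)|^3 + |-2 - (-5)|^3)^(1/3)
= (0^3 + 9^3 + 6^3 + 3^3)^(1/3) = (0 + 729 + 216 + 27)^(1/3) = (972)^(1/3) ≈ 9.9058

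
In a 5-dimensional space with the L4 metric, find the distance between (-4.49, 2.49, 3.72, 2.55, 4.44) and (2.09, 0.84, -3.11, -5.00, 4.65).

(Σ|x_i - y_i|^4)^(1/4) = (|-4.49 - 2.09|^4 + |2.49 - 0.84|^4 + |3.72 - (-3.11)|^4 + |2.55 - (-5)|^4 + |4.44 - 4.65|^4)^(1/4)
= (6.58^4 + 1.65^4 + 6.83^4 + 7.55^4 + 0.21^4)^(1/4) ≈ (1874.5783 + 7.412 + 2176.1199 + 3249.285 + 0.0019)^(1/4) = (7307.3971)^(1/4) ≈ 9.2457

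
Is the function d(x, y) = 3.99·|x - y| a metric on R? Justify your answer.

Yes. Since |x - y| is a metric on R and 3.99 > 0, the positive scalar multiple 3.99·|x - y| is also a metric: scaling by a positive constant preserves non-negativity, identity (d=0 ⟺ |x-y|=0 ⟺ x=y), symmetry, and the triangle inequality.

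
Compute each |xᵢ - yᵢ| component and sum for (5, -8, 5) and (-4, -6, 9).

Σ|x_i - y_i| = |5 - (-4)| + |-8 - (-6)| + |5 - 9| = 9 + 2 + 4 = 15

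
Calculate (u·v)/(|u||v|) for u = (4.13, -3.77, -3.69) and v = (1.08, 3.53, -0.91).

With u = (4.13, -3.77, -3.69), v = (1.08, 3.53, -0.91):
u·v = 4.13·1.08 + (-3.77)·3.53 + (-3.69)·(-0.91) = 4.4604 + (-13.3081) + 3.3579 = -5.4898.
|u| = √(4.13² + (-3.77)² + (-3.69)²) = √(17.0569 + 14.2129 + 13.6161) = √44.8859, |v| = √(1.08² + 3.53² + (-0.91)²) = √(1.1664 + 12.4609 + 0.8281) = √14.4554.
cos θ = (u·v)/(|u||v|) = -5.4898/(√44.8859·√14.4554) ≈ -0.2155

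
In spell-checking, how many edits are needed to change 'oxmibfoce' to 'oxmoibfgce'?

Let D[i][j] be the edit distance between the first i characters of 'oxmibfoce' and the first j characters of 'oxmoibfgce', with D[i][0] = i, D[0][j] = j, and D[i][j] = D[i-1][j-1] if the characters match, else 1 + min(D[i-1][j], D[i][j-1], D[i-1][j-1]). Filling the table (rows: prefixes of 'oxmibfoce', columns: prefixes of 'oxmoibfgce'):
     ε  o  x  m  o  i  b  f  g  c  e
  ε  0  1  2  3  4  5  6  7  8  9 10
  o  1  0  1  2  3  4  5  6  7  8  9
  x  2  1  0  1  2  3  4  5  6  7  8
  m  3  2  1  0  1  2  3  4  5  6  7
  i  4  3  2  1  1  1  2  3  4  5  6
  b  5  4  3  2  2  2  1  2  3  4  5
  f  6  5  4  3  3  3  2  1  2  3  4
  o  7  6  5  4  3  4  3  2  2  3  4
  c  8  7  6  5  4  4  4  3  3  2  3
  e  9  8  7  6  5  5  5  4  4  3  2
The bottom-right entry gives D[9][10] = 2, so no sequence of fewer than 2 edits works. Backtracking through the table gives one optimal edit sequence (2 edits):
  oxmibfoce → oxmoibfoce (ins o @4)
  oxmoibfoce → oxmoibfgce (sub o→g @8)
Edit distance = 2.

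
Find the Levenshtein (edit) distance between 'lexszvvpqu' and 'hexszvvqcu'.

Let D[i][j] be the edit distance between the first i characters of 'lexszvvpqu' and the first j characters of 'hexszvvqcu', with D[i][0] = i, D[0][j] = j, and D[i][j] = D[i-1][j-1] if the characters match, else 1 + min(D[i-1][j], D[i][j-1], D[i-1][j-1]). Filling the table (rows: prefixes of 'lexszvvpqu', columns: prefixes of 'hexszvvqcu'):
     ε  h  e  x  s  z  v  v  q  c  u
  ε  0  1  2  3  4  5  6  7  8  9 10
  l  1  1  2  3  4  5  6  7  8  9 10
  e  2  2  1  2  3  4  5  6  7  8  9
  x  3  3  2  1  2  3  4  5  6  7  8
  s  4  4  3  2  1  2  3  4  5  6  7
  z  5  5  4  3  2  1  2  3  4  5  6
  v  6  6  5  4  3  2  1  2  3  4  5
  v  7  7  6  5  4  3  2  1  2  3  4
  p  8  8  7  6  5  4  3  2  2  3  4
  q  9  9  8  7  6  5  4  3  2  3  4
  u 10 10  9  8  7  6  5  4  3  3  3
The bottom-right entry gives D[10][10] = 3, so no sequence of fewer than 3 edits works. Backtracking through the table gives one optimal edit sequence (3 edits):
  lexszvvpqu → hexszvvpqu (sub l→h @1)
  hexszvvpqu → hexszvvqqu (sub p→q @8)
  hexszvvqqu → hexszvvqcu (sub q→c @9)
Edit distance = 3.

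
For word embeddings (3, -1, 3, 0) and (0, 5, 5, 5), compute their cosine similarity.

With u = (3, -1, 3, 0), v = (0, 5, 5, 5):
u·v = 3·0 + (-1)·5 + 3·5 + 0·5 = 0 + (-5) + 15 + 0 = 10.
|u| = √(3² + (-1)² + 3² + 0²) = √19, |v| = √(0² + 5² + 5² + 5²) = √75, so |u||v| = √(19·75) = √1425.
cos θ = (u·v)/(|u||v|) = 10/√1425 ≈ 0.2649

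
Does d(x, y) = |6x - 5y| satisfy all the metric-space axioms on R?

No. d fails symmetry: d(9, 6) = |6·9 - 5·6| = |24| = 24, but d(6, 9) = |6·6 - 5·9| = |-9| = 9. Since 24 ≠ 9, d(x,y) ≠ d(y,x) in general.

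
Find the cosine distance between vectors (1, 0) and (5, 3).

With u = (1, 0), v = (5, 3):
u·v = 1·5 + 0·3 = 5 + 0 = 5.
|u| = √(1² + 0²) = √1, |v| = √(5² + 3²) = √34, so |u||v| = √(1·34) = √34.
cos θ = (u·v)/(|u||v|) = 5/√34 ≈ 0.8575
Cosine distance = 1 - cos θ ≈ 1 - 0.8575 = 0.1425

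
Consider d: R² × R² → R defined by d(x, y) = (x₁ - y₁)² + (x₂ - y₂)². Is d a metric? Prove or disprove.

No. The squared Euclidean distance fails the triangle inequality. Counterexample: x = (0, 0), y = (3, 3), z = (6, 6). d(x,z) = 6² + 6² = 72, but d(x,y) + d(y,z) = (3² + 3²) + (3² + 3²) = 18 + 18 = 36. Since 72 > 36, the triangle inequality is violated. (Note: √d, the ordinary Euclidean distance, IS a metric.)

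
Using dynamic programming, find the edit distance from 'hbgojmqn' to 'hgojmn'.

Let D[i][j] be the edit distance between the first i characters of 'hbgojmqn' and the first j characters of 'hgojmn', with D[i][0] = i, D[0][j] = j, and D[i][j] = D[i-1][j-1] if the characters match, else 1 + min(D[i-1][j], D[i][j-1], D[i-1][j-1]). Filling the table (rows: prefixes of 'hbgojmqn', columns: prefixes of 'hgojmn'):
     ε  h  g  o  j  m  n
  ε  0  1  2  3  4  5  6
  h  1  0  1  2  3  4  5
  b  2  1  1  2  3  4  5
  g  3  2  1  2  3  4  5
  o  4  3  2  1  2  3  4
  j  5  4  3  2  1  2  3
  m  6  5  4  3  2  1  2
  q  7  6  5  4  3  2  2
  n  8  7  6  5  4  3  2
The bottom-right entry gives D[8][6] = 2, so no sequence of fewer than 2 edits works. Backtracking through the table gives one optimal edit sequence (2 edits):
  hbgojmqn → hgojmqn (del b @2)
  hgojmqn → hgojmn (del q @6)
Edit distance = 2.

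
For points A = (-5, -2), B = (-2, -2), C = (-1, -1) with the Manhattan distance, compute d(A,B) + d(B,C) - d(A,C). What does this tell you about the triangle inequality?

d(A,B) = 3 + 0 = 3, d(B,C) = 1 + 1 = 2, d(A,C) = 4 + 1 = 5.
d(A,B) + d(B,C) - d(A,C) = 3 + 2 - 5 = 5 - 5 = 0. This is ≥ 0, so the triangle inequality holds for these points.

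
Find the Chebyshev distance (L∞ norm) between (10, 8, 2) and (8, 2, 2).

max(|x_i - y_i|) = max(|10 - 8|, |8 - 2|, |2 - 2|) = max(2, 6, 0) = 6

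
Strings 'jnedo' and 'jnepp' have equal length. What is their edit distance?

Let D[i][j] be the edit distance between the first i characters of 'jnedo' and the first j characters of 'jnepp', with D[i][0] = i, D[0][j] = j, and D[i][j] = D[i-1][j-1] if the characters match, else 1 + min(D[i-1][j], D[i][j-1], D[i-1][j-1]). Filling the table (rows: prefixes of 'jnedo', columns: prefixes of 'jnepp'):
     ε  j  n  e  p  p
  ε  0  1  2  3  4  5
  j  1  0  1  2  3  4
  n  2  1  0  1  2  3
  e  3  2  1  0  1  2
  d  4  3  2  1  1  2
  o  5  4  3  2  2  2
The bottom-right entry gives D[5][5] = 2, so no sequence of fewer than 2 edits works. Backtracking through the table gives one optimal edit sequence (2 edits):
  jnedo → jnepo (sub d→p @4)
  jnepo → jnepp (sub o→p @5)
Edit distance = 2.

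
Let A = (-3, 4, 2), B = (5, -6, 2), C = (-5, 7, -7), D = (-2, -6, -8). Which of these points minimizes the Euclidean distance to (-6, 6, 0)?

Distances: d(A) ≈ 4.1231, d(B) ≈ 16.4012, d(C) ≈ 7.1414, d(D) ≈ 14.9666. Nearest: A = (-3, 4, 2) with distance 4.1231.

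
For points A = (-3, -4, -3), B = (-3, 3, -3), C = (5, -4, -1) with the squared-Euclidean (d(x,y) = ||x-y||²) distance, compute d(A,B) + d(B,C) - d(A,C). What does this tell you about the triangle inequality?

d(A,B) = 0² + 7² + 0² = 49, d(B,C) = 8² + 7² + 2² = 117, d(A,C) = 8² + 0² + 2² = 68.
d(A,B) + d(B,C) - d(A,C) = 49 + 117 - 68 = 166 - 68 = 98. This is ≥ 0, so the triangle inequality holds for these points.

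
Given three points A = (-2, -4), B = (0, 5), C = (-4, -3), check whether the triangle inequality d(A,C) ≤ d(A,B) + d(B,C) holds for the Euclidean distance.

d(A,B) = √(2² + 9²) = √85 ≈ 9.2195, d(B,C) = √(4² + 8²) = √80 ≈ 8.9443, d(A,C) = √(2² + 1²) = √5 ≈ 2.2361.
d(A,C) ≈ 2.2361 ≤ 9.2195 + 8.9443 = 18.1638. Triangle inequality is satisfied.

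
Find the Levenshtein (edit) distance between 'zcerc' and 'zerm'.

Let D[i][j] be the edit distance between the first i characters of 'zcerc' and the first j characters of 'zerm', with D[i][0] = i, D[0][j] = j, and D[i][j] = D[i-1][j-1] if the characters match, else 1 + min(D[i-1][j], D[i][j-1], D[i-1][j-1]). Filling the table (rows: prefixes of 'zcerc', columns: prefixes of 'zerm'):
     ε  z  e  r  m
  ε  0  1  2  3  4
  z  1  0  1  2  3
  c  2  1  1  2  3
  e  3  2  1  2  3
  r  4  3  2  1  2
  c  5  4  3  2  2
The bottom-right entry gives D[5][4] = 2, so no sequence of fewer than 2 edits works. Backtracking through the table gives one optimal edit sequence (2 edits):
  zcerc → zerc (del c @2)
  zerc → zerm (sub c→m @4)
Edit distance = 2.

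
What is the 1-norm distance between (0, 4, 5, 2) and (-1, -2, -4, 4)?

Σ|x_i - y_i| = |0 - (-1)| + |4 - (-2)| + |5 - (-4)| + |2 - 4| = 1 + 6 + 9 + 2 = 18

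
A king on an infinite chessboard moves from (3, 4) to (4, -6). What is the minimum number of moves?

max(|x_i - y_i|) = max(|3 - 4|, |4 - (-6)|) = max(1, 10) = 10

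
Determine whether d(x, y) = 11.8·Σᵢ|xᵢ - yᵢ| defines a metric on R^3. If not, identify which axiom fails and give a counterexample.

Yes. The L1 (Manhattan) norm induces a metric on R^3, and multiplying a metric by a positive constant 11.8 > 0 preserves all four axioms: non-negativity (11.8·||x-y|| ≥ 0), identity (11.8·||x-y|| = 0 ⟺ ||x-y|| = 0 ⟺ x = y), symmetry (||x-y|| = ||y-x||), and the triangle inequality (11.8·||x-z|| ≤ 11.8·||x-y|| + 11.8·||y-z||). So d is a metric.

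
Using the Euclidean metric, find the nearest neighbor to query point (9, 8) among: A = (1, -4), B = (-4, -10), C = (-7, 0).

Distances: d(A) ≈ 14.4222, d(B) ≈ 22.2036, d(C) ≈ 17.8885. Nearest: A = (1, -4) with distance 14.4222.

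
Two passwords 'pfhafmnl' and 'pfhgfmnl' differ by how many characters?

Differing positions: 4. Hamming distance = 1.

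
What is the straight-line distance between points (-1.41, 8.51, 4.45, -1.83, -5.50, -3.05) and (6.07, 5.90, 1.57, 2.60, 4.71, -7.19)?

√(Σ(x_i - y_i)²) = √((-1.41 - 6.07)² + (8.51 - 5.9)² + (4.45 - 1.57)² + (-1.83 - 2.6)² + (-5.5 - 4.71)² + (-3.05 - (-7.19))²)
= √((-7.48)² + 2.61² + 2.88² + (-4.43)² + (-10.21)² + 4.14²) = √(55.9504 + 6.8121 + 8.2944 + 19.6249 + 104.2441 + 17.1396) = √212.0655 ≈ 14.5625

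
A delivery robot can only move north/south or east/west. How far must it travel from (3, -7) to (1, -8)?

Σ|x_i - y_i| = |3 - 1| + |-7 - (-8)| = 2 + 1 = 3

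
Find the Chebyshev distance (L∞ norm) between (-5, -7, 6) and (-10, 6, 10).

max(|x_i - y_i|) = max(|-5 - (-10)|, |-7 - 6|, |6 - 10|) = max(5, 13, 4) = 13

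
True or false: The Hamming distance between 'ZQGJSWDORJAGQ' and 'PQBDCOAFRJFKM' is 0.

Differing positions: 1, 3, 4, 5, 6, 7, 8, 11, 12, 13. Hamming distance = 10, so the claim that d_H = 0 is false.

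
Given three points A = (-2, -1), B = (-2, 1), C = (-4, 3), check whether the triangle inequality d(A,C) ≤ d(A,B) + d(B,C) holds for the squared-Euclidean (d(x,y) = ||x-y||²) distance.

d(A,B) = 0² + 2² = 4, d(B,C) = 2² + 2² = 8, d(A,C) = 2² + 4² = 20.
d(A,C) = 20 > 4 + 8 = 12. Triangle inequality is VIOLATED. (Squared-Euclidean is not a metric — this is a counterexample.)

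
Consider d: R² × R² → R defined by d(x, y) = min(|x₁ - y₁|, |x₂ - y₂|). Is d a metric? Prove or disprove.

No. d fails identity of indiscernibles: take x = (-2, 0) and y = (-2, 8). Then d(x,y) = min(|-2 - (-2)|, |0 - 8|) = min(0, 8) = 0, yet x ≠ y.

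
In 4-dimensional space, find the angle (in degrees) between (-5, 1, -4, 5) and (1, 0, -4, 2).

With u = (-5, 1, -4, 5), v = (1, 0, -4, 2):
u·v = (-5)·1 + 1·0 + (-4)·(-4) + 5·2 = (-5) + 0 + 16 + 10 = 21.
|u| = √((-5)² + 1² + (-4)² + 5²) = √67, |v| = √(1² + 0² + (-4)² + 2²) = √21, so |u||v| = √(67·21) = √1407.
cos θ = (u·v)/(|u||v|) = 21/√1407 ≈ 0.559851
θ = arccos(0.559851) ≈ 55.95°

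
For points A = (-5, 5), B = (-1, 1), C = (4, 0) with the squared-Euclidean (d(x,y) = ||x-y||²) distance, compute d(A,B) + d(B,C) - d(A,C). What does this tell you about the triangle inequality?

d(A,B) = 4² + 4² = 32, d(B,C) = 5² + 1² = 26, d(A,C) = 9² + 5² = 106.
d(A,B) + d(B,C) - d(A,C) = 32 + 26 - 106 = 58 - 106 = -48. This is < 0, so the triangle inequality FAILS for these points (squared-Euclidean is not a metric).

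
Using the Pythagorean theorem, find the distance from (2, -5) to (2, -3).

√(Σ(x_i - y_i)²) = √((2 - 2)² + (-5 - (-3))²)
= √(0² + (-2)²) = √(0 + 4) = √4 = 2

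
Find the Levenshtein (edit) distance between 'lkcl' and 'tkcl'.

Let D[i][j] be the edit distance between the first i characters of 'lkcl' and the first j characters of 'tkcl', with D[i][0] = i, D[0][j] = j, and D[i][j] = D[i-1][j-1] if the characters match, else 1 + min(D[i-1][j], D[i][j-1], D[i-1][j-1]). Filling the table (rows: prefixes of 'lkcl', columns: prefixes of 'tkcl'):
     ε  t  k  c  l
  ε  0  1  2  3  4
  l  1  1  2  3  3
  k  2  2  1  2  3
  c  3  3  2  1  2
  l  4  4  3  2  1
The bottom-right entry gives D[4][4] = 1, so no sequence of fewer than 1 edit works. Backtracking through the table gives one optimal edit sequence (1 edit):
  lkcl → tkcl (sub l→t @1)
Edit distance = 1.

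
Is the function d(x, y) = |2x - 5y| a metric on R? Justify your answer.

No. d fails symmetry: d(2, 9) = |2·2 - 5·9| = |-41| = 41, but d(9, 2) = |2·9 - 5·2| = |8| = 8. Since 41 ≠ 8, d(x,y) ≠ d(y,x) in general.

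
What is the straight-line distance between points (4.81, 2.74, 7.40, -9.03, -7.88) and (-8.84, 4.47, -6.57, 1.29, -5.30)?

√(Σ(x_i - y_i)²) = √((4.81 - (-8.84))² + (2.74 - 4.47)² + (7.4 - (-6.57))² + (-9.03 - 1.29)² + (-7.88 - (-5.3))²)
= √(13.65² + (-1.73)² + 13.97² + (-10.32)² + (-2.58)²) = √(186.3225 + 2.9929 + 195.1609 + 106.5024 + 6.6564) = √497.6351 ≈ 22.3077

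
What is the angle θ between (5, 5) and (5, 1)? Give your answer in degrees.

With u = (5, 5), v = (5, 1):
u·v = 5·5 + 5·1 = 25 + 5 = 30.
|u| = √(5² + 5²) = √50, |v| = √(5² + 1²) = √26, so |u||v| = √(50·26) = √1300.
cos θ = (u·v)/(|u||v|) = 30/√1300 ≈ 0.83205
θ = arccos(0.83205) ≈ 33.69°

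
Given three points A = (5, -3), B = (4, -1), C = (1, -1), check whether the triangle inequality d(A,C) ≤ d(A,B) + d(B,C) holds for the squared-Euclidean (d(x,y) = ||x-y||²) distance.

d(A,B) = 1² + 2² = 5, d(B,C) = 3² + 0² = 9, d(A,C) = 4² + 2² = 20.
d(A,C) = 20 > 5 + 9 = 14. Triangle inequality is VIOLATED. (Squared-Euclidean is not a metric — this is a counterexample.)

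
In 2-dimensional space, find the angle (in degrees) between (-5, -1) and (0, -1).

With u = (-5, -1), v = (0, -1):
u·v = (-5)·0 + (-1)·(-1) = 0 + 1 = 1.
|u| = √((-5)² + (-1)²) = √26, |v| = √(0² + (-1)²) = √1, so |u||v| = √(26·1) = √26.
cos θ = (u·v)/(|u||v|) = 1/√26 ≈ 0.196116
θ = arccos(0.196116) ≈ 78.69°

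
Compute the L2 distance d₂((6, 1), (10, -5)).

√(Σ(x_i - y_i)²) = √((6 - 10)² + (1 - (-5))²)
= √((-4)² + 6²) = √(16 + 36) = √52 ≈ 7.2111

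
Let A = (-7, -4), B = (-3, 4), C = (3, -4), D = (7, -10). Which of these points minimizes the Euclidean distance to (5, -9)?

Distances: d(A) = 13, d(B) ≈ 15.2643, d(C) ≈ 5.3852, d(D) ≈ 2.2361. Nearest: D = (7, -10) with distance 2.2361.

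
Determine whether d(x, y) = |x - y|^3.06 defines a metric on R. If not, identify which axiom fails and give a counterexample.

No. d(x,y) = |x-y|^3.06 fails the triangle inequality since p = 3.06 > 1. Counterexample: x = -4, y = 7, z = 10. d(x,z) = |-4 - 10|^3.06 = 14^3.06 ≈ 3214.7839, but d(x,y) + d(y,z) = 11^3.06 + 3^3.06 ≈ 1536.9566 + 28.8397 = 1565.7963. Since 3214.7839 > 1565.7963, the triangle inequality is violated.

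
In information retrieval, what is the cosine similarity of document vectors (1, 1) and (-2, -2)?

With u = (1, 1), v = (-2, -2):
u·v = 1·(-2) + 1·(-2) = (-2) + (-2) = -4.
|u| = √(1² + 1²) = √2, |v| = √((-2)² + (-2)²) = √8, so |u||v| = √(2·8) = √16 = 4.
cos θ = (u·v)/(|u||v|) = -4/4 = -1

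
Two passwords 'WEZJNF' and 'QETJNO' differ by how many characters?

Differing positions: 1, 3, 6. Hamming distance = 3.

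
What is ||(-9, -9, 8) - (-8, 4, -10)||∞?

max(|x_i - y_i|) = max(|-9 - (-8)|, |-9 - 4|, |8 - (-10)|) = max(1, 13, 18) = 18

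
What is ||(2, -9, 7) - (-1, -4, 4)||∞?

max(|x_i - y_i|) = max(|2 - (-1)|, |-9 - (-4)|, |7 - 4|) = max(3, 5, 3) = 5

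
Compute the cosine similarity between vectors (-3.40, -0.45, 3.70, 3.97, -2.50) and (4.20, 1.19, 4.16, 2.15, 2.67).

With u = (-3.40, -0.45, 3.70, 3.97, -2.50), v = (4.20, 1.19, 4.16, 2.15, 2.67):
u·v = (-3.4)·4.2 + (-0.45)·1.19 + 3.7·4.16 + 3.97·2.15 + (-2.5)·2.67 = (-14.28) + (-0.5355) + 15.392 + 8.5355 + (-6.675) = 2.437.
|u| = √((-3.4)² + (-0.45)² + 3.7² + 3.97² + (-2.5)²) = √(11.56 + 0.2025 + 13.69 + 15.7609 + 6.25) = √47.4634, |v| = √(4.2² + 1.19² + 4.16² + 2.15² + 2.67²) = √(17.64 + 1.4161 + 17.3056 + 4.6225 + 7.1289) = √48.1131.
cos θ = (u·v)/(|u||v|) = 2.437/(√47.4634·√48.1131) ≈ 0.051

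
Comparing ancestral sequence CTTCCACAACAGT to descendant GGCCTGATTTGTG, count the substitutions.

Differing positions: 1, 2, 3, 5, 6, 7, 8, 9, 10, 11, 12, 13. Hamming distance = 12.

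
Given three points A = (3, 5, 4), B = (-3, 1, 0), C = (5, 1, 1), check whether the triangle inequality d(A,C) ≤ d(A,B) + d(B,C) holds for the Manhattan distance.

d(A,B) = 6 + 4 + 4 = 14, d(B,C) = 8 + 0 + 1 = 9, d(A,C) = 2 + 4 + 3 = 9.
d(A,C) = 9 ≤ 14 + 9 = 23. Triangle inequality is satisfied.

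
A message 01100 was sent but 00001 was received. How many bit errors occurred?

Differing positions: 2, 3, 5. Hamming distance = 3.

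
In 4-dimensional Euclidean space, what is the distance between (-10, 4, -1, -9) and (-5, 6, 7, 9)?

√(Σ(x_i - y_i)²) = √((-10 - (-5))² + (4 - 6)² + (-1 - 7)² + (-9 - 9)²)
= √((-5)² + (-2)² + (-8)² + (-18)²) = √(25 + 4 + 64 + 324) = √417 ≈ 20.4206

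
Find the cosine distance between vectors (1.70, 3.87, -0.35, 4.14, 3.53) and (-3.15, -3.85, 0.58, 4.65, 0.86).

With u = (1.70, 3.87, -0.35, 4.14, 3.53), v = (-3.15, -3.85, 0.58, 4.65, 0.86):
u·v = 1.7·(-3.15) + 3.87·(-3.85) + (-0.35)·0.58 + 4.14·4.65 + 3.53·0.86 = (-5.355) + (-14.8995) + (-0.203) + 19.251 + 3.0358 = 1.8293.
|u| = √(1.7² + 3.87² + (-0.35)² + 4.14² + 3.53²) = √(2.89 + 14.9769 + 0.1225 + 17.1396 + 12.4609) = √47.5899, |v| = √((-3.15)² + (-3.85)² + 0.58² + 4.65² + 0.86²) = √(9.9225 + 14.8225 + 0.3364 + 21.6225 + 0.7396) = √47.4435.
cos θ = (u·v)/(|u||v|) = 1.8293/(√47.5899·√47.4435) ≈ 0.0385
Cosine distance = 1 - cos θ ≈ 1 - 0.0385 = 0.9615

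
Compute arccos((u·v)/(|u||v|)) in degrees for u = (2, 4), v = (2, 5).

With u = (2, 4), v = (2, 5):
u·v = 2·2 + 4·5 = 4 + 20 = 24.
|u| = √(2² + 4²) = √20, |v| = √(2² + 5²) = √29, so |u||v| = √(20·29) = √580.
cos θ = (u·v)/(|u||v|) = 24/√580 ≈ 0.996546
θ = arccos(0.996546) ≈ 4.76°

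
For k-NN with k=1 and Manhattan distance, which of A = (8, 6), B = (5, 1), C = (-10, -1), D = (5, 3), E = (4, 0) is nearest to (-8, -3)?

Distances: d(A) = 25, d(B) = 17, d(C) = 4, d(D) = 19, d(E) = 15. Nearest: C = (-10, -1) with distance 4.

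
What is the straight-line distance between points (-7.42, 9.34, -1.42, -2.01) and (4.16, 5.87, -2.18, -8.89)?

√(Σ(x_i - y_i)²) = √((-7.42 - 4.16)² + (9.34 - 5.87)² + (-1.42 - (-2.18))² + (-2.01 - (-8.89))²)
= √((-11.58)² + 3.47² + 0.76² + 6.88²) = √(134.0964 + 12.0409 + 0.5776 + 47.3344) = √194.0493 ≈ 13.9302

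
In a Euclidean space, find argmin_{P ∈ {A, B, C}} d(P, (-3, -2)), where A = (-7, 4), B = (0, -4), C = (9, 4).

Distances: d(A) ≈ 7.2111, d(B) ≈ 3.6056, d(C) ≈ 13.4164. Nearest: B = (0, -4) with distance 3.6056.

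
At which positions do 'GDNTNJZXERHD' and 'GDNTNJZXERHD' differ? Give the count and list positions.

Differing positions: none. Hamming distance = 0.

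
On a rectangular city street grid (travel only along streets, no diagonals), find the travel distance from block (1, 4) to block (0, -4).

Σ|x_i - y_i| = |1 - 0| + |4 - (-4)| = 1 + 8 = 9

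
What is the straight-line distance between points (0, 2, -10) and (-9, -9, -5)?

√(Σ(x_i - y_i)²) = √((0 - (-9))² + (2 - (-9))² + (-10 - (-5))²)
= √(9² + 11² + (-5)²) = √(81 + 121 + 25) = √227 ≈ 15.0665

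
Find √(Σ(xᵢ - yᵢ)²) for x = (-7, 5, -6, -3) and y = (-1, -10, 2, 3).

√(Σ(x_i - y_i)²) = √((-7 - (-1))² + (5 - (-10))² + (-6 - 2)² + (-3 - 3)²)
= √((-6)² + 15² + (-8)² + (-6)²) = √(36 + 225 + 64 + 36) = √361 = 19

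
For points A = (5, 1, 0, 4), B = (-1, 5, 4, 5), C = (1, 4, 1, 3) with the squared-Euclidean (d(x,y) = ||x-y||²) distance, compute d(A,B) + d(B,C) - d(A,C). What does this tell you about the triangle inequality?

d(A,B) = 6² + 4² + 4² + 1² = 69, d(B,C) = 2² + 1² + 3² + 2² = 18, d(A,C) = 4² + 3² + 1² + 1² = 27.
d(A,B) + d(B,C) - d(A,C) = 69 + 18 - 27 = 87 - 27 = 60. This is ≥ 0, so the triangle inequality holds for these points.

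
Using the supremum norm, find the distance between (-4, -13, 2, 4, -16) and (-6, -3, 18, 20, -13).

max(|x_i - y_i|) = max(|-4 - (-6)|, |-13 - (-3)|, |2 - 18|, |4 - 20|, |-16 - (-13)|) = max(2, 10, 16, 16, 3) = 16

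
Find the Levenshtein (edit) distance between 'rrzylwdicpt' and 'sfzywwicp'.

Let D[i][j] be the edit distance between the first i characters of 'rrzylwdicpt' and the first j characters of 'sfzywwicp', with D[i][0] = i, D[0][j] = j, and D[i][j] = D[i-1][j-1] if the characters match, else 1 + min(D[i-1][j], D[i][j-1], D[i-1][j-1]). Filling the table (rows: prefixes of 'rrzylwdicpt', columns: prefixes of 'sfzywwicp'):
     ε  s  f  z  y  w  w  i  c  p
  ε  0  1  2  3  4  5  6  7  8  9
  r  1  1  2  3  4  5  6  7  8  9
  r  2  2  2  3  4  5  6  7  8  9
  z  3  3  3  2  3  4  5  6  7  8
  y  4  4  4  3  2  3  4  5  6  7
  l  5  5  5  4  3  3  4  5  6  7
  w  6  6  6  5  4  3  3  4  5  6
  d  7  7  7  6  5  4  4  4  5  6
  i  8  8  8  7  6  5  5  4  5  6
  c  9  9  9  8  7  6  6  5  4  5
  p 10 10 10  9  8  7  7  6  5  4
  t 11 11 11 10  9  8  8  7  6  5
The bottom-right entry gives D[11][9] = 5, so no sequence of fewer than 5 edits works. Backtracking through the table gives one optimal edit sequence (5 edits):
  rrzylwdicpt → srzylwdicpt (sub r→s @1)
  srzylwdicpt → sfzylwdicpt (sub r→f @2)
  sfzylwdicpt → sfzywdicpt (del l @5)
  sfzywdicpt → sfzywwicpt (sub d→w @6)
  sfzywwicpt → sfzywwicp (del t @10)
Edit distance = 5.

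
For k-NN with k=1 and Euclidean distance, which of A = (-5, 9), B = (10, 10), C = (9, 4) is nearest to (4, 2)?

Distances: d(A) ≈ 11.4018, d(B) = 10, d(C) ≈ 5.3852. Nearest: C = (9, 4) with distance 5.3852.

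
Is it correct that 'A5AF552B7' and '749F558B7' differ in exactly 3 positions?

Differing positions: 1, 2, 3, 7. Hamming distance = 4, so the claim that d_H = 3 is false.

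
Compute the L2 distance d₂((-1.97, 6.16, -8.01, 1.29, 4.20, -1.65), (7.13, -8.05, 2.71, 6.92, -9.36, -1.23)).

√(Σ(x_i - y_i)²) = √((-1.97 - 7.13)² + (6.16 - (-8.05))² + (-8.01 - 2.71)² + (1.29 - 6.92)² + (4.2 - (-9.36))² + (-1.65 - (-1.23))²)
= √((-9.1)² + 14.21² + (-10.72)² + (-5.63)² + 13.56² + (-0.42)²) = √(82.81 + 201.9241 + 114.9184 + 31.6969 + 183.8736 + 0.1764) = √615.3994 ≈ 24.8072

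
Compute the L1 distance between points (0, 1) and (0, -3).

Σ|x_i - y_i| = |0 - 0| + |1 - (-3)| = 0 + 4 = 4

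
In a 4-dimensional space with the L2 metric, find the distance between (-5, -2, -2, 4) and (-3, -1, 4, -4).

(Σ|x_i - y_i|^2)^(1/2) = (|-5 - (-3)|^2 + |-2 - (-1)|^2 + |-2 - 4|^2 + |4 - (-4)|^2)^(1/2)
= (2^2 + 1^2 + 6^2 + 8^2)^(1/2) = (4 + 1 + 36 + 64)^(1/2) = (105)^(1/2) ≈ 10.247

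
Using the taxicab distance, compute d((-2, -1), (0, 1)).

Σ|x_i - y_i| = |-2 - 0| + |-1 - 1| = 2 + 2 = 4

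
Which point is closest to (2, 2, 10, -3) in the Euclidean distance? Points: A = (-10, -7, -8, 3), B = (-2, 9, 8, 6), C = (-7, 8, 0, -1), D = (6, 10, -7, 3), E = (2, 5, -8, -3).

Distances: d(A) ≈ 24.1868, d(B) ≈ 12.2474, d(C) ≈ 14.8661, d(D) ≈ 20.1246, d(E) ≈ 18.2483. Nearest: B = (-2, 9, 8, 6) with distance 12.2474.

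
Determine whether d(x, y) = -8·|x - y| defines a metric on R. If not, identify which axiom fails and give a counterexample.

No. With c = -8 < 0, d fails non-negativity: d(6, 11) = -8·|6 - 11| = -8·5 = -40 < 0.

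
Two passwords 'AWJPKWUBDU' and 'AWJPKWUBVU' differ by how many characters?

Differing positions: 9. Hamming distance = 1.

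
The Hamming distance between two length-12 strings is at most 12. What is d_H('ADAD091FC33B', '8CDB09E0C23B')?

Differing positions: 1, 2, 3, 4, 7, 8, 10. Hamming distance = 7. The maximum possible Hamming distance for length-12 strings is 12, so d_H/12 = 7/12 ≈ 0.5833.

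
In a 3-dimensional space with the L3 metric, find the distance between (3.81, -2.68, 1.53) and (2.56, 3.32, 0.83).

(Σ|x_i - y_i|^3)^(1/3) = (|3.81 - 2.56|^3 + |-2.68 - 3.32|^3 + |1.53 - 0.83|^3)^(1/3)
= (1.25^3 + 6^3 + 0.7^3)^(1/3) ≈ (1.9531 + 216 + 0.343)^(1/3) = (218.2961)^(1/3) ≈ 6.0212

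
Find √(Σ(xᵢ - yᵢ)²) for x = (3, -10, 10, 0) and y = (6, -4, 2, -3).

√(Σ(x_i - y_i)²) = √((3 - 6)² + (-10 - (-4))² + (10 - 2)² + (0 - (-3))²)
= √((-3)² + (-6)² + 8² + 3²) = √(9 + 36 + 64 + 9) = √118 ≈ 10.8628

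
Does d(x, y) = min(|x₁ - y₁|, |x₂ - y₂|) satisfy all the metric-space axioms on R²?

No. d fails identity of indiscernibles: take x = (0, 0) and y = (0, 5). Then d(x,y) = min(|0 - 0|, |0 - 5|) = min(0, 5) = 0, yet x ≠ y.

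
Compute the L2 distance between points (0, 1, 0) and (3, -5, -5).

(Σ|x_i - y_i|^2)^(1/2) = (|0 - 3|^2 + |1 - (-5)|^2 + |0 - (-5)|^2)^(1/2)
= (3^2 + 6^2 + 5^2)^(1/2) = (9 + 36 + 25)^(1/2) = (70)^(1/2) ≈ 8.3666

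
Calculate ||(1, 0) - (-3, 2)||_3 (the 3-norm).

(Σ|x_i - y_i|^3)^(1/3) = (|1 - (-3)|^3 + |0 - 2|^3)^(1/3)
= (4^3 + 2^3)^(1/3) = (64 + 8)^(1/3) = (72)^(1/3) ≈ 4.1602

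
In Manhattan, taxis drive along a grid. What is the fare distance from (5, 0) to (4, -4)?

Σ|x_i - y_i| = |5 - 4| + |0 - (-4)| = 1 + 4 = 5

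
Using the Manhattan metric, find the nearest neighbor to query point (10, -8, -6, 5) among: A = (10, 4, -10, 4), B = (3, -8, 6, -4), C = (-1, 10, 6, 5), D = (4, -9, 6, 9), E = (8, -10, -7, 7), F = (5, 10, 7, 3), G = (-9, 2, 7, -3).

Distances: d(A) = 17, d(B) = 28, d(C) = 41, d(D) = 23, d(E) = 7, d(F) = 38, d(G) = 50. Nearest: E = (8, -10, -7, 7) with distance 7.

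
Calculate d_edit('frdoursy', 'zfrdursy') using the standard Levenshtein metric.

Let D[i][j] be the edit distance between the first i characters of 'frdoursy' and the first j characters of 'zfrdursy', with D[i][0] = i, D[0][j] = j, and D[i][j] = D[i-1][j-1] if the characters match, else 1 + min(D[i-1][j], D[i][j-1], D[i-1][j-1]). Filling the table (rows: prefixes of 'frdoursy', columns: prefixes of 'zfrdursy'):
     ε  z  f  r  d  u  r  s  y
  ε  0  1  2  3  4  5  6  7  8
  f  1  1  1  2  3  4  5  6  7
  r  2  2  2  1  2  3  4  5  6
  d  3  3  3  2  1  2  3  4  5
  o  4  4  4  3  2  2  3  4  5
  u  5  5  5  4  3  2  3  4  5
  r  6  6  6  5  4  3  2  3  4
  s  7  7  7  6  5  4  3  2  3
  y  8  8  8  7  6  5  4  3  2
The bottom-right entry gives D[8][8] = 2, so no sequence of fewer than 2 edits works. Backtracking through the table gives one optimal edit sequence (2 edits):
  frdoursy → zfrdoursy (ins z @1)
  zfrdoursy → zfrdursy (del o @5)
Edit distance = 2.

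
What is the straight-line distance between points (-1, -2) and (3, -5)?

√(Σ(x_i - y_i)²) = √((-1 - 3)² + (-2 - (-5))²)
= √((-4)² + 3²) = √(16 + 9) = √25 = 5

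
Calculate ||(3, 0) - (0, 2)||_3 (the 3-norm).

(Σ|x_i - y_i|^3)^(1/3) = (|3 - 0|^3 + |0 - 2|^3)^(1/3)
= (3^3 + 2^3)^(1/3) = (27 + 8)^(1/3) = (35)^(1/3) ≈ 3.2711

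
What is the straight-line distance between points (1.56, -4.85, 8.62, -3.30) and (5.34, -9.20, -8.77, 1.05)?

√(Σ(x_i - y_i)²) = √((1.56 - 5.34)² + (-4.85 - (-9.2))² + (8.62 - (-8.77))² + (-3.3 - 1.05)²)
= √((-3.78)² + 4.35² + 17.39² + (-4.35)²) = √(14.2884 + 18.9225 + 302.4121 + 18.9225) = √354.5455 ≈ 18.8294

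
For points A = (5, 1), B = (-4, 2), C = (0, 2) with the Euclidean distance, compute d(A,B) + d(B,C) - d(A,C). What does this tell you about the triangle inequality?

d(A,B) = √(9² + 1²) = √82 ≈ 9.0554, d(B,C) = √(4² + 0²) = √16 = 4, d(A,C) = √(5² + 1²) = √26 ≈ 5.099.
d(A,B) + d(B,C) - d(A,C) = 9.0554 + 4 - 5.099 = 13.0554 - 5.099 = 7.9564 (to 4 decimal places). This is ≥ 0, so the triangle inequality holds for these points.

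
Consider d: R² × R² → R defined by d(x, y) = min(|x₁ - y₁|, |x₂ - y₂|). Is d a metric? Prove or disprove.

No. d fails identity of indiscernibles: take x = (-3, 0) and y = (-3, 5). Then d(x,y) = min(|-3 - (-3)|, |0 - 5|) = min(0, 5) = 0, yet x ≠ y.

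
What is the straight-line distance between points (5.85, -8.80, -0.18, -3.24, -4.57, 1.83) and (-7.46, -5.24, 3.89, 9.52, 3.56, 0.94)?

√(Σ(x_i - y_i)²) = √((5.85 - (-7.46))² + (-8.8 - (-5.24))² + (-0.18 - 3.89)² + (-3.24 - 9.52)² + (-4.57 - 3.56)² + (1.83 - 0.94)²)
= √(13.31² + (-3.56)² + (-4.07)² + (-12.76)² + (-8.13)² + 0.89²) = √(177.1561 + 12.6736 + 16.5649 + 162.8176 + 66.0969 + 0.7921) = √436.1012 ≈ 20.883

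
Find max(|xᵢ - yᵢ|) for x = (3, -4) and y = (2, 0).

max(|x_i - y_i|) = max(|3 - 2|, |-4 - 0|) = max(1, 4) = 4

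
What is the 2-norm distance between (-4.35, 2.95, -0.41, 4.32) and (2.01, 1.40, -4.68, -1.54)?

(Σ|x_i - y_i|^2)^(1/2) = (|-4.35 - 2.01|^2 + |2.95 - 1.4|^2 + |-0.41 - (-4.68)|^2 + |4.32 - (-1.54)|^2)^(1/2)
= (6.36^2 + 1.55^2 + 4.27^2 + 5.86^2)^(1/2) = (40.4496 + 2.4025 + 18.2329 + 34.3396)^(1/2) = (95.4246)^(1/2) ≈ 9.7686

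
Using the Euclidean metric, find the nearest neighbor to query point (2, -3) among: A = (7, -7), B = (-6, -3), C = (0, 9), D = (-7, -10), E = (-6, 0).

Distances: d(A) ≈ 6.4031, d(B) = 8, d(C) ≈ 12.1655, d(D) ≈ 11.4018, d(E) ≈ 8.544. Nearest: A = (7, -7) with distance 6.4031.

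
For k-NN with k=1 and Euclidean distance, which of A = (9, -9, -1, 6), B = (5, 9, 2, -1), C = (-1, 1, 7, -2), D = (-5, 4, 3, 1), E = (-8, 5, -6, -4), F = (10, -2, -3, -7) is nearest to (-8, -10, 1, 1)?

Distances: d(A) ≈ 17.8606, d(B) ≈ 23.1301, d(C) ≈ 14.6629, d(D) ≈ 14.4568, d(E) ≈ 17.2916, d(F) ≈ 21.6333. Nearest: D = (-5, 4, 3, 1) with distance 14.4568.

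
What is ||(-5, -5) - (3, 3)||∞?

max(|x_i - y_i|) = max(|-5 - 3|, |-5 - 3|) = max(8, 8) = 8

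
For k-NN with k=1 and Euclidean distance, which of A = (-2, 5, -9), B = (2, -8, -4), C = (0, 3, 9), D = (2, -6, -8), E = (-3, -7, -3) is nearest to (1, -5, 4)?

Distances: d(A) ≈ 16.6733, d(B) ≈ 8.6023, d(C) ≈ 9.4868, d(D) ≈ 12.083, d(E) ≈ 8.3066. Nearest: E = (-3, -7, -3) with distance 8.3066.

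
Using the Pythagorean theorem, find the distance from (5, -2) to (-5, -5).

√(Σ(x_i - y_i)²) = √((5 - (-5))² + (-2 - (-5))²)
= √(10² + 3²) = √(100 + 9) = √109 ≈ 10.4403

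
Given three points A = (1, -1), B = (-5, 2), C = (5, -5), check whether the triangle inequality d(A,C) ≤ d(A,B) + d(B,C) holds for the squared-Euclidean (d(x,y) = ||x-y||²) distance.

d(A,B) = 6² + 3² = 45, d(B,C) = 10² + 7² = 149, d(A,C) = 4² + 4² = 32.
d(A,C) = 32 ≤ 45 + 149 = 194. Triangle inequality is satisfied.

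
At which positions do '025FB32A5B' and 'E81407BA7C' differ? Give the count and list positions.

Differing positions: 1, 2, 3, 4, 5, 6, 7, 9, 10. Hamming distance = 9.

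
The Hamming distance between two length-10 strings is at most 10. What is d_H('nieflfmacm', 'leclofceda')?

Differing positions: 1, 2, 3, 4, 5, 7, 8, 9, 10. Hamming distance = 9. The maximum possible Hamming distance for length-10 strings is 10, so d_H/10 = 9/10 = 0.9.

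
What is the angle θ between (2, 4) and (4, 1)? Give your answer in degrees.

With u = (2, 4), v = (4, 1):
u·v = 2·4 + 4·1 = 8 + 4 = 12.
|u| = √(2² + 4²) = √20, |v| = √(4² + 1²) = √17, so |u||v| = √(20·17) = √340.
cos θ = (u·v)/(|u||v|) = 12/√340 ≈ 0.650791
θ = arccos(0.650791) ≈ 49.4°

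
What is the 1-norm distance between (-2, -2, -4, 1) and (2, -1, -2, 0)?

Σ|x_i - y_i| = |-2 - 2| + |-2 - (-1)| + |-4 - (-2)| + |1 - 0| = 4 + 1 + 2 + 1 = 8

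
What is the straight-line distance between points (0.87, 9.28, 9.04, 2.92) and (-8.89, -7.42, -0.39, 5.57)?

√(Σ(x_i - y_i)²) = √((0.87 - (-8.89))² + (9.28 - (-7.42))² + (9.04 - (-0.39))² + (2.92 - 5.57)²)
= √(9.76² + 16.7² + 9.43² + (-2.65)²) = √(95.2576 + 278.89 + 88.9249 + 7.0225) = √470.095 ≈ 21.6817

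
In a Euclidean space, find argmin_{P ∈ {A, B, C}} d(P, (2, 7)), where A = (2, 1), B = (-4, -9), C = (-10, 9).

Distances: d(A) = 6, d(B) ≈ 17.088, d(C) ≈ 12.1655. Nearest: A = (2, 1) with distance 6.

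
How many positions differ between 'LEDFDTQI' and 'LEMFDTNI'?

Differing positions: 3, 7. Hamming distance = 2.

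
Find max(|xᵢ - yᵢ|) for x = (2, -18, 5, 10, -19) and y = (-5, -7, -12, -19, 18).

max(|x_i - y_i|) = max(|2 - (-5)|, |-18 - (-7)|, |5 - (-12)|, |10 - (-19)|, |-19 - 18|) = max(7, 11, 17, 29, 37) = 37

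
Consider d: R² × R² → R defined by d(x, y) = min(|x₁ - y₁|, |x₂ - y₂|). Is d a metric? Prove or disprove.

No. d fails identity of indiscernibles: take x = (2, 0) and y = (2, 3). Then d(x,y) = min(|2 - 2|, |0 - 3|) = min(0, 3) = 0, yet x ≠ y.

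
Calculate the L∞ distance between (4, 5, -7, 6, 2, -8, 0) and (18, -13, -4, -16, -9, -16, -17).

max(|x_i - y_i|) = max(|4 - 18|, |5 - (-13)|, |-7 - (-4)|, |6 - (-16)|, |2 - (-9)|, |-8 - (-16)|, |0 - (-17)|) = max(14, 18, 3, 22, 11, 8, 17) = 22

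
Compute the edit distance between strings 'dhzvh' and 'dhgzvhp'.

Let D[i][j] be the edit distance between the first i characters of 'dhzvh' and the first j characters of 'dhgzvhp', with D[i][0] = i, D[0][j] = j, and D[i][j] = D[i-1][j-1] if the characters match, else 1 + min(D[i-1][j], D[i][j-1], D[i-1][j-1]). Filling the table (rows: prefixes of 'dhzvh', columns: prefixes of 'dhgzvhp'):
     ε  d  h  g  z  v  h  p
  ε  0  1  2  3  4  5  6  7
  d  1  0  1  2  3  4  5  6
  h  2  1  0  1  2  3  4  5
  z  3  2  1  1  1  2  3  4
  v  4  3  2  2  2  1  2  3
  h  5  4  3  3  3  2  1  2
The bottom-right entry gives D[5][7] = 2, so no sequence of fewer than 2 edits works. Backtracking through the table gives one optimal edit sequence (2 edits):
  dhzvh → dhgzvh (ins g @3)
  dhgzvh → dhgzvhp (ins p @7)
Edit distance = 2.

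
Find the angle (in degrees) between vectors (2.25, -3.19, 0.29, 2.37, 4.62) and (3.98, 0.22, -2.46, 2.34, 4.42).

With u = (2.25, -3.19, 0.29, 2.37, 4.62), v = (3.98, 0.22, -2.46, 2.34, 4.42):
u·v = 2.25·3.98 + (-3.19)·0.22 + 0.29·(-2.46) + 2.37·2.34 + 4.62·4.42 = 8.955 + (-0.7018) + (-0.7134) + 5.5458 + 20.4204 = 33.506.
|u| = √(2.25² + (-3.19)² + 0.29² + 2.37² + 4.62²) = √(5.0625 + 10.1761 + 0.0841 + 5.6169 + 21.3444) = √42.284, |v| = √(3.98² + 0.22² + (-2.46)² + 2.34² + 4.42²) = √(15.8404 + 0.0484 + 6.0516 + 5.4756 + 19.5364) = √46.9524.
cos θ = (u·v)/(|u||v|) = 33.506/(√42.284·√46.9524) ≈ 0.751979
θ = arccos(0.751979) ≈ 41.24°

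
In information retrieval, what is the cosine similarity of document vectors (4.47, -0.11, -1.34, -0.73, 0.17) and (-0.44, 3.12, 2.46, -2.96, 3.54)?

With u = (4.47, -0.11, -1.34, -0.73, 0.17), v = (-0.44, 3.12, 2.46, -2.96, 3.54):
u·v = 4.47·(-0.44) + (-0.11)·3.12 + (-1.34)·2.46 + (-0.73)·(-2.96) + 0.17·3.54 = (-1.9668) + (-0.3432) + (-3.2964) + 2.1608 + 0.6018 = -2.8438.
|u| = √(4.47² + (-0.11)² + (-1.34)² + (-0.73)² + 0.17²) = √(19.9809 + 0.0121 + 1.7956 + 0.5329 + 0.0289) = √22.3504, |v| = √((-0.44)² + 3.12² + 2.46² + (-2.96)² + 3.54²) = √(0.1936 + 9.7344 + 6.0516 + 8.7616 + 12.5316) = √37.2728.
cos θ = (u·v)/(|u||v|) = -2.8438/(√22.3504·√37.2728) ≈ -0.0985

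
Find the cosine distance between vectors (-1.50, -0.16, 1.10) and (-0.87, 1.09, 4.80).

With u = (-1.50, -0.16, 1.10), v = (-0.87, 1.09, 4.80):
u·v = (-1.5)·(-0.87) + (-0.16)·1.09 + 1.1·4.8 = 1.305 + (-0.1744) + 5.28 = 6.4106.
|u| = √((-1.5)² + (-0.16)² + 1.1²) = √(2.25 + 0.0256 + 1.21) = √3.4856, |v| = √((-0.87)² + 1.09² + 4.8²) = √(0.7569 + 1.1881 + 23.04) = √24.985.
cos θ = (u·v)/(|u||v|) = 6.4106/(√3.4856·√24.985) ≈ 0.6869
Cosine distance = 1 - cos θ ≈ 1 - 0.6869 = 0.3131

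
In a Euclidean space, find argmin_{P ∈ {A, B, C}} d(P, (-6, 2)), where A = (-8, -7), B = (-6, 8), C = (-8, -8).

Distances: d(A) ≈ 9.2195, d(B) = 6, d(C) ≈ 10.198. Nearest: B = (-6, 8) with distance 6.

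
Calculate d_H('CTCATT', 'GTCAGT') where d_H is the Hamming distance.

Differing positions: 1, 5. Hamming distance = 2.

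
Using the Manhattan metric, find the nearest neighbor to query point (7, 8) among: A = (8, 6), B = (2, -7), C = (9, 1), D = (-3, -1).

Distances: d(A) = 3, d(B) = 20, d(C) = 9, d(D) = 19. Nearest: A = (8, 6) with distance 3.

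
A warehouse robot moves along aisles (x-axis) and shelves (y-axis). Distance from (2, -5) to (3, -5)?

Σ|x_i - y_i| = |2 - 3| + |-5 - (-5)| = 1 + 0 = 1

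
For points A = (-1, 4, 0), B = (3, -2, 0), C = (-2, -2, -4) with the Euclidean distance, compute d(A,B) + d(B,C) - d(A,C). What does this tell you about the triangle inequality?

d(A,B) = √(4² + 6² + 0²) = √52 ≈ 7.2111, d(B,C) = √(5² + 0² + 4²) = √41 ≈ 6.4031, d(A,C) = √(1² + 6² + 4²) = √53 ≈ 7.2801.
d(A,B) + d(B,C) - d(A,C) = 7.2111 + 6.4031 - 7.2801 = 13.6142 - 7.2801 = 6.3341 (to 4 decimal places). This is ≥ 0, so the triangle inequality holds for these points.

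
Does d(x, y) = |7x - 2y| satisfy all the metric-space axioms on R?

No. d fails symmetry: d(3, 4) = |7·3 - 2·4| = |13| = 13, but d(4, 3) = |7·4 - 2·3| = |22| = 22. Since 13 ≠ 22, d(x,y) ≠ d(y,x) in general.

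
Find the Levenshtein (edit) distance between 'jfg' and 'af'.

Let D[i][j] be the edit distance between the first i characters of 'jfg' and the first j characters of 'af', with D[i][0] = i, D[0][j] = j, and D[i][j] = D[i-1][j-1] if the characters match, else 1 + min(D[i-1][j], D[i][j-1], D[i-1][j-1]). Filling the table (rows: prefixes of 'jfg', columns: prefixes of 'af'):
     ε  a  f
  ε  0  1  2
  j  1  1  2
  f  2  2  1
  g  3  3  2
The bottom-right entry gives D[3][2] = 2, so no sequence of fewer than 2 edits works. Backtracking through the table gives one optimal edit sequence (2 edits):
  jfg → afg (sub j→a @1)
  afg → af (del g @3)
Edit distance = 2.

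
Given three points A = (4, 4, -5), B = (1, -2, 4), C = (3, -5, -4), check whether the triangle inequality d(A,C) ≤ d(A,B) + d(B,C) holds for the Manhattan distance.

d(A,B) = 3 + 6 + 9 = 18, d(B,C) = 2 + 3 + 8 = 13, d(A,C) = 1 + 9 + 1 = 11.
d(A,C) = 11 ≤ 18 + 13 = 31. Triangle inequality is satisfied.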